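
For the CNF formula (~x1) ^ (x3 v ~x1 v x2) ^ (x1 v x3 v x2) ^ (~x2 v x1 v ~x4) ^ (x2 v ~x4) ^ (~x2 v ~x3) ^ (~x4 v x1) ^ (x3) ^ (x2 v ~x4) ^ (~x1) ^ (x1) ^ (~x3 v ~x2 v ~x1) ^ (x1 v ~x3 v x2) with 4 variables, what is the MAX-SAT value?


Enumerate all 16 truth assignments.
For each, count how many of the 13 clauses are satisfied.
The formula is not fully satisfiable, so the maximum is below 13.
Maximum simultaneously satisfiable clauses = 11.

11


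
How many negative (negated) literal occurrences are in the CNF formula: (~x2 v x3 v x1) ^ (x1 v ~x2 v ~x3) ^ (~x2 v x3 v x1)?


Scan each clause for negated literals.
Clause 1: 1 negative; Clause 2: 2 negative; Clause 3: 1 negative.
Total negative literal occurrences = 4.

4


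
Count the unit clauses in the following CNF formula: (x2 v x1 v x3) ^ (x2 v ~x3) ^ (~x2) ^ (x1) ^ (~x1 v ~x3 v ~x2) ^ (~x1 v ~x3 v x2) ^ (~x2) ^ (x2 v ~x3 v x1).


A unit clause contains exactly one literal.
Unit clauses found: (~x2), (x1), (~x2).
Count = 3.

3


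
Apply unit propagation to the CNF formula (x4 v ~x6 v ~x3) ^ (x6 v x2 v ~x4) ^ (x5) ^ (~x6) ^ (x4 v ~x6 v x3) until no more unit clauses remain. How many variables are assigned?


Unit propagation repeatedly assigns the literal in any unit clause, then simplifies.
Assignments in order: x5 = T, x6 = F.
No further unit clauses remain.
Total variables assigned = 2.

2


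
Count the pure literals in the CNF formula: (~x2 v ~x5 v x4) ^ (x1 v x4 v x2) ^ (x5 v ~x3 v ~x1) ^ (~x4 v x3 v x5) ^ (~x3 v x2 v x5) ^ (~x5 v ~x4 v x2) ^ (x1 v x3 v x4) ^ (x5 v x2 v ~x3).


A pure literal appears in only one polarity across all clauses.
No pure literals found.
Count = 0.

0


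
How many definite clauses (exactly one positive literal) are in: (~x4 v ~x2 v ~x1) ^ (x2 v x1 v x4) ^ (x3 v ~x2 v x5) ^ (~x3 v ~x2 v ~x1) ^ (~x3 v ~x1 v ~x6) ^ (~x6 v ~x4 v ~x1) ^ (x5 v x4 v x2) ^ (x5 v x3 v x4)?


A definite clause has exactly one positive literal.
Clause 1: 0 positive -> not definite
Clause 2: 3 positive -> not definite
Clause 3: 2 positive -> not definite
Clause 4: 0 positive -> not definite
Clause 5: 0 positive -> not definite
Clause 6: 0 positive -> not definite
Clause 7: 3 positive -> not definite
Clause 8: 3 positive -> not definite
Definite clause count = 0.

0


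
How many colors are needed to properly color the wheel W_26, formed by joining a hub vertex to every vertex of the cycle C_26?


W_26 consists of the cycle C_26 together with a hub vertex adjacent to every cycle vertex.
The cycle C_26 needs 2 colors (even cycle -> 2).
The hub is adjacent to every cycle vertex, so it must receive a new color distinct from all of them.
Chromatic number = 2 + 1 = 3.

3


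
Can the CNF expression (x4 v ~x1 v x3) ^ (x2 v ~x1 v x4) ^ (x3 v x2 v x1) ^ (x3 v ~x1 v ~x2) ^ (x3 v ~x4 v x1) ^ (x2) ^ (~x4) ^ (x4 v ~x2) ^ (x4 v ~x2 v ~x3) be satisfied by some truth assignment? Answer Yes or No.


Check all 16 possible truth assignments.
Number of satisfying assignments found: 0.
The formula is unsatisfiable.

No


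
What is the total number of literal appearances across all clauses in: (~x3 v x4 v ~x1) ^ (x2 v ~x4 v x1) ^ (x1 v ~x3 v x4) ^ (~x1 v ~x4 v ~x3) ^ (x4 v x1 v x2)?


Clause lengths: 3, 3, 3, 3, 3.
Sum = 3 + 3 + 3 + 3 + 3 = 15.

15


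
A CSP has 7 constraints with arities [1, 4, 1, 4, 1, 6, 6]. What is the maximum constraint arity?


The arities are: 1, 4, 1, 4, 1, 6, 6.
Scan for the maximum value.
Maximum arity = 6.

6


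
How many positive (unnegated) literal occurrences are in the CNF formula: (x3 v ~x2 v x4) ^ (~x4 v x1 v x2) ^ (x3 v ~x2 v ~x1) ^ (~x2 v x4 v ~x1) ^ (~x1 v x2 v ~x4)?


Scan each clause for unnegated literals.
Clause 1: 2 positive; Clause 2: 2 positive; Clause 3: 1 positive; Clause 4: 1 positive; Clause 5: 1 positive.
Total positive literal occurrences = 7.

7


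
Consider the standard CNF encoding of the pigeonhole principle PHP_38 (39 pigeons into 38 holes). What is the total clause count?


The PHP encoding has two parts:
1) At-least-one-hole clauses: 39 (one per pigeon, each with 38 literals).
2) At-most-one-pigeon-per-hole clauses: 38 holes * C(39,2) = 38 * 741 = 28158.
Total clauses = 39 + 28158 = 28197.

28197


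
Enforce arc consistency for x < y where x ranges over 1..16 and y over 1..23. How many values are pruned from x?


For the constraint x < y, x needs a supporting value in y's domain.
x can be at most 22 (one less than y's maximum).
Valid x values from domain: 16 out of 16.
Pruned = 16 - 16 = 0.

0


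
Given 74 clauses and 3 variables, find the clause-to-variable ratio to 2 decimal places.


Clause-to-variable ratio = clauses / variables.
74 / 3 = 24.67.

24.67


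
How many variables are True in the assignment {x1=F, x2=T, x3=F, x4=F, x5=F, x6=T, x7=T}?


The weight is the number of variables assigned True.
True variables: x2, x6, x7.
Weight = 3.

3


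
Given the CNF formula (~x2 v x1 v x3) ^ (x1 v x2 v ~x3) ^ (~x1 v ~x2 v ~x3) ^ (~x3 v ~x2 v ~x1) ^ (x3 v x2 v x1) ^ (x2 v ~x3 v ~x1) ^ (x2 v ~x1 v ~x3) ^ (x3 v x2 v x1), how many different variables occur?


Identify each distinct variable in the formula.
Variables found: x1, x2, x3.
Total distinct variables = 3.

3


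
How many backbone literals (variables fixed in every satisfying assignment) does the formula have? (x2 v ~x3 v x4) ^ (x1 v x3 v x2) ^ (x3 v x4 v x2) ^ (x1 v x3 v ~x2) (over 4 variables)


Find all satisfying assignments: 9 model(s).
Check which variables have the same value in every model.
No variable is fixed across all models.
Backbone size = 0.

0


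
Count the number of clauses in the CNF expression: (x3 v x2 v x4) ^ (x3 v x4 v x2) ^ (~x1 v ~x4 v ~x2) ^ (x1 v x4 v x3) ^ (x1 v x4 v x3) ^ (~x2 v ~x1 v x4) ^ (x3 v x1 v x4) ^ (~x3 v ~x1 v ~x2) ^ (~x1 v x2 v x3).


Each group enclosed in parentheses joined by ^ is one clause.
Counting the conjuncts: 9 clauses.

9


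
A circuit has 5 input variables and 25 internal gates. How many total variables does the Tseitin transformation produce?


The Tseitin transformation introduces one auxiliary variable per gate.
Total variables = inputs + gates = 5 + 25 = 30.

30


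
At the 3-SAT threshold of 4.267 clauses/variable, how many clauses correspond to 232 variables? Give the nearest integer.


The 3-SAT phase transition occurs at approximately 4.267 clauses per variable.
m = 4.267 * 232 = 989.944.
Rounded to nearest integer: 990.

990


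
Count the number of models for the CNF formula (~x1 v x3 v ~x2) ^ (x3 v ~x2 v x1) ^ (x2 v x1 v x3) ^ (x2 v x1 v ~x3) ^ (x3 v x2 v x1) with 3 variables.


Enumerate all 8 truth assignments over 3 variables.
Test each against every clause.
Satisfying assignments found: 4.

4


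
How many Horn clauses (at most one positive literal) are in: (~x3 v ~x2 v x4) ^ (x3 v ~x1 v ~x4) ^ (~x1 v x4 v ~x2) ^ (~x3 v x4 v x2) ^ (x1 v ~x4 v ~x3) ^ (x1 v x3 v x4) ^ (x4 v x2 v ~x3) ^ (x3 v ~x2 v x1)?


A Horn clause has at most one positive literal.
Clause 1: 1 positive lit(s) -> Horn
Clause 2: 1 positive lit(s) -> Horn
Clause 3: 1 positive lit(s) -> Horn
Clause 4: 2 positive lit(s) -> not Horn
Clause 5: 1 positive lit(s) -> Horn
Clause 6: 3 positive lit(s) -> not Horn
Clause 7: 2 positive lit(s) -> not Horn
Clause 8: 2 positive lit(s) -> not Horn
Total Horn clauses = 4.

4


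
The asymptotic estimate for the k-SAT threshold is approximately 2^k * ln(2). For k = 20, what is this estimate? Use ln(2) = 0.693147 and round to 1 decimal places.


Using the asymptotic formula: threshold ~ 2^k * ln(2).
2^20 = 1048576.
1048576 * 0.693147 = 726817.3.

726817.3


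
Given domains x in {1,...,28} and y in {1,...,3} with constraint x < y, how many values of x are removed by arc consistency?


For the constraint x < y, x needs a supporting value in y's domain.
x can be at most 2 (one less than y's maximum).
Valid x values from domain: 2 out of 28.
Pruned = 28 - 2 = 26.

26


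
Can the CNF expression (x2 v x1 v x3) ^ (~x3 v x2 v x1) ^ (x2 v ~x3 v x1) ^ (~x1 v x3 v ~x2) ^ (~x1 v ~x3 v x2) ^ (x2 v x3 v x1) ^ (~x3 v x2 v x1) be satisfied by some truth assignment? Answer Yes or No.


Check all 8 possible truth assignments.
Number of satisfying assignments found: 4.
The formula is satisfiable.

Yes


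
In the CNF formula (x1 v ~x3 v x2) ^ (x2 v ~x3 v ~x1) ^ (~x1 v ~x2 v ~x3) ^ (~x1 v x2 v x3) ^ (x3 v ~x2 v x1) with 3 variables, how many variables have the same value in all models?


Find all satisfying assignments: 3 model(s).
Check which variables have the same value in every model.
No variable is fixed across all models.
Backbone size = 0.

0


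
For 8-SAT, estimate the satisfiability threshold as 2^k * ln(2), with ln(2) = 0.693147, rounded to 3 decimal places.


Using the asymptotic formula: threshold ~ 2^k * ln(2).
2^8 = 256.
256 * 0.693147 = 177.446.

177.446


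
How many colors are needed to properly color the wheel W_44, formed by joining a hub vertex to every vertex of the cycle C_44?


W_44 consists of the cycle C_44 together with a hub vertex adjacent to every cycle vertex.
The cycle C_44 needs 2 colors (even cycle -> 2).
The hub is adjacent to every cycle vertex, so it must receive a new color distinct from all of them.
Chromatic number = 2 + 1 = 3.

3


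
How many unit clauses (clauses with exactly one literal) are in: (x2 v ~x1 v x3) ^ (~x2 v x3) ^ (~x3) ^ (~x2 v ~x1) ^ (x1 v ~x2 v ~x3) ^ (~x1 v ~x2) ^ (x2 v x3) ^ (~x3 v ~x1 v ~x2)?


A unit clause contains exactly one literal.
Unit clauses found: (~x3).
Count = 1.

1


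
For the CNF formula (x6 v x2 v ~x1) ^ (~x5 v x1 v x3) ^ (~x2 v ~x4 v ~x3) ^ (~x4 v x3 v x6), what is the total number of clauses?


Each group enclosed in parentheses joined by ^ is one clause.
Counting the conjuncts: 4 clauses.

4


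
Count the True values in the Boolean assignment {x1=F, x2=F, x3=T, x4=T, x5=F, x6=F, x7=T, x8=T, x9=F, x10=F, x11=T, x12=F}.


The weight is the number of variables assigned True.
True variables: x3, x4, x7, x8, x11.
Weight = 5.

5


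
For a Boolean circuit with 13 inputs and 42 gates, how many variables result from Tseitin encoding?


The Tseitin transformation introduces one auxiliary variable per gate.
Total variables = inputs + gates = 13 + 42 = 55.

55


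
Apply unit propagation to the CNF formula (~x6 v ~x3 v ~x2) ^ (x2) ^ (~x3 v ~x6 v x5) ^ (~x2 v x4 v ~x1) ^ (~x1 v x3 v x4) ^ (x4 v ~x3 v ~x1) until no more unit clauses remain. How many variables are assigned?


Unit propagation repeatedly assigns the literal in any unit clause, then simplifies.
Assignments in order: x2 = T.
No further unit clauses remain.
Total variables assigned = 1.

1


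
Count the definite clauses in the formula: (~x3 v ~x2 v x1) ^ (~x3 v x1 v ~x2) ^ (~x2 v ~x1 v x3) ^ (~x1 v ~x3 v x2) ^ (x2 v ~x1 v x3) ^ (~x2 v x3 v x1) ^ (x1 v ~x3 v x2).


A definite clause has exactly one positive literal.
Clause 1: 1 positive -> definite
Clause 2: 1 positive -> definite
Clause 3: 1 positive -> definite
Clause 4: 1 positive -> definite
Clause 5: 2 positive -> not definite
Clause 6: 2 positive -> not definite
Clause 7: 2 positive -> not definite
Definite clause count = 4.

4


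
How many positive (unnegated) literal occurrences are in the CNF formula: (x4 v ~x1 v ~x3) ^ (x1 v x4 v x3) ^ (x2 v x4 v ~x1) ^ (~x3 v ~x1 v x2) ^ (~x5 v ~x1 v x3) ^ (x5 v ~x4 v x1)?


Scan each clause for unnegated literals.
Clause 1: 1 positive; Clause 2: 3 positive; Clause 3: 2 positive; Clause 4: 1 positive; Clause 5: 1 positive; Clause 6: 2 positive.
Total positive literal occurrences = 10.

10


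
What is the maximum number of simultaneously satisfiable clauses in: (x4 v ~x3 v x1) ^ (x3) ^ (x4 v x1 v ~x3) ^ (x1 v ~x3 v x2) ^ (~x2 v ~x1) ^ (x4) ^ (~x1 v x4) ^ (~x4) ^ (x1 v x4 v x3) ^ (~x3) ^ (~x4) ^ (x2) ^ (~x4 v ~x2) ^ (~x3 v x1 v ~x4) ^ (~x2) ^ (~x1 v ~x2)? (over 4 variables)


Enumerate all 16 truth assignments.
For each, count how many of the 16 clauses are satisfied.
The formula is not fully satisfiable, so the maximum is below 16.
Maximum simultaneously satisfiable clauses = 12.

12


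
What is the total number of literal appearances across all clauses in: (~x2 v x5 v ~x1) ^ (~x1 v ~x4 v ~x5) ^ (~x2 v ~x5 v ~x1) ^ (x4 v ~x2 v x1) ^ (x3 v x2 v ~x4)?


Clause lengths: 3, 3, 3, 3, 3.
Sum = 3 + 3 + 3 + 3 + 3 = 15.

15


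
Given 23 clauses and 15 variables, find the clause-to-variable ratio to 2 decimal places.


Clause-to-variable ratio = clauses / variables.
23 / 15 = 1.53.

1.53


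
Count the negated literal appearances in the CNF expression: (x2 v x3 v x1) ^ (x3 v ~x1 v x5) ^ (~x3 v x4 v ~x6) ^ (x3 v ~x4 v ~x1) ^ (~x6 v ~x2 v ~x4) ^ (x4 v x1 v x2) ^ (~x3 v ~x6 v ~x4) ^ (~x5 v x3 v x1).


Scan each clause for negated literals.
Clause 1: 0 negative; Clause 2: 1 negative; Clause 3: 2 negative; Clause 4: 2 negative; Clause 5: 3 negative; Clause 6: 0 negative; Clause 7: 3 negative; Clause 8: 1 negative.
Total negative literal occurrences = 12.

12


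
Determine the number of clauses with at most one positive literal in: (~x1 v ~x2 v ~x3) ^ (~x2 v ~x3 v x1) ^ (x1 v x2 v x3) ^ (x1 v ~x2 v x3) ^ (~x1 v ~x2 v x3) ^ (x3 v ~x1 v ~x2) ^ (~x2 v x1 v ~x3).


A Horn clause has at most one positive literal.
Clause 1: 0 positive lit(s) -> Horn
Clause 2: 1 positive lit(s) -> Horn
Clause 3: 3 positive lit(s) -> not Horn
Clause 4: 2 positive lit(s) -> not Horn
Clause 5: 1 positive lit(s) -> Horn
Clause 6: 1 positive lit(s) -> Horn
Clause 7: 1 positive lit(s) -> Horn
Total Horn clauses = 5.

5


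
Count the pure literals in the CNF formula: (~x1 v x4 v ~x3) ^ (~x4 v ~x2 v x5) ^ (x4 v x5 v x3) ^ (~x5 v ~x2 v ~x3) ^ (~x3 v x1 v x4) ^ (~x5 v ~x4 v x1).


A pure literal appears in only one polarity across all clauses.
Pure literals: x2 (negative only).
Count = 1.

1


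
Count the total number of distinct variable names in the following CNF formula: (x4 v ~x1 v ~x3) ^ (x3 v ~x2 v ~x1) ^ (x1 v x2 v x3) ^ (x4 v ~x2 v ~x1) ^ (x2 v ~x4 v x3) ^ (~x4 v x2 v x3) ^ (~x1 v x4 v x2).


Identify each distinct variable in the formula.
Variables found: x1, x2, x3, x4.
Total distinct variables = 4.

4


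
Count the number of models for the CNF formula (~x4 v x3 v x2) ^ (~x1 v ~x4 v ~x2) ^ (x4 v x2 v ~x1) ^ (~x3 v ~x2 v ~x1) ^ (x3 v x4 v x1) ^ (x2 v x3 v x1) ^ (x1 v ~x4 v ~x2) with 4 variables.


Enumerate all 16 truth assignments over 4 variables.
Test each against every clause.
Satisfying assignments found: 5.

5


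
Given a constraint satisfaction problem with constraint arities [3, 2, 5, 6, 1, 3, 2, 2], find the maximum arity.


The arities are: 3, 2, 5, 6, 1, 3, 2, 2.
Scan for the maximum value.
Maximum arity = 6.

6


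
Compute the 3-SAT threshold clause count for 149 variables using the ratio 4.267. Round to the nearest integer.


The 3-SAT phase transition occurs at approximately 4.267 clauses per variable.
m = 4.267 * 149 = 635.783.
Rounded to nearest integer: 636.

636


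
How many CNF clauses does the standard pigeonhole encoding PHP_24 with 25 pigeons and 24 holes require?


The PHP encoding has two parts:
1) At-least-one-hole clauses: 25 (one per pigeon, each with 24 literals).
2) At-most-one-pigeon-per-hole clauses: 24 holes * C(25,2) = 24 * 300 = 7200.
Total clauses = 25 + 7200 = 7225.

7225


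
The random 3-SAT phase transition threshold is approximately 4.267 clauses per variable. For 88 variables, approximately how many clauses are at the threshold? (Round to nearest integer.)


The 3-SAT phase transition occurs at approximately 4.267 clauses per variable.
m = 4.267 * 88 = 375.496.
Rounded to nearest integer: 375.

375


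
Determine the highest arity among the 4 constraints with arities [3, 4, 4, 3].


The arities are: 3, 4, 4, 3.
Scan for the maximum value.
Maximum arity = 4.

4


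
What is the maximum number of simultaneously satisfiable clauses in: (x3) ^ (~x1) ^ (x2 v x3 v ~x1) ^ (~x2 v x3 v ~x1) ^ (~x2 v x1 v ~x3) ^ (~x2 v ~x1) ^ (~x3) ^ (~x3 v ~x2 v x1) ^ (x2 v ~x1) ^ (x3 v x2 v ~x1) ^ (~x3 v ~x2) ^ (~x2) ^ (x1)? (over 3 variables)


Enumerate all 8 truth assignments.
For each, count how many of the 13 clauses are satisfied.
The formula is not fully satisfiable, so the maximum is below 13.
Maximum simultaneously satisfiable clauses = 11.

11


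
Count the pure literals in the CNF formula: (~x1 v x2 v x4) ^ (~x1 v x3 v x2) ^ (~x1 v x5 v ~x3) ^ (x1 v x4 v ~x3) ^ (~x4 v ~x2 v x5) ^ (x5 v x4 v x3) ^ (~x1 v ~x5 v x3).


A pure literal appears in only one polarity across all clauses.
No pure literals found.
Count = 0.

0


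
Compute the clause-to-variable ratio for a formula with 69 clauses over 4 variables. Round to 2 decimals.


Clause-to-variable ratio = clauses / variables.
69 / 4 = 17.25.

17.25


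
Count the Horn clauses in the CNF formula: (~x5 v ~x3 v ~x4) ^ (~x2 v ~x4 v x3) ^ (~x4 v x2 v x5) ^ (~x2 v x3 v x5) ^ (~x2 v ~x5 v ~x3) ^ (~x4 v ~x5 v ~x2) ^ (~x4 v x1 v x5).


A Horn clause has at most one positive literal.
Clause 1: 0 positive lit(s) -> Horn
Clause 2: 1 positive lit(s) -> Horn
Clause 3: 2 positive lit(s) -> not Horn
Clause 4: 2 positive lit(s) -> not Horn
Clause 5: 0 positive lit(s) -> Horn
Clause 6: 0 positive lit(s) -> Horn
Clause 7: 2 positive lit(s) -> not Horn
Total Horn clauses = 4.

4


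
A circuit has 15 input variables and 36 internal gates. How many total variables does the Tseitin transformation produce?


The Tseitin transformation introduces one auxiliary variable per gate.
Total variables = inputs + gates = 15 + 36 = 51.

51


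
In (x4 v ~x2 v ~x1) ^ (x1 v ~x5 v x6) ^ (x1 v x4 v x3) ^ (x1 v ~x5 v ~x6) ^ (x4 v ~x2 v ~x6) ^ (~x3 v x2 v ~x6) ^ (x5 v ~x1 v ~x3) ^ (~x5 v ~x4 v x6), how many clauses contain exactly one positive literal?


A definite clause has exactly one positive literal.
Clause 1: 1 positive -> definite
Clause 2: 2 positive -> not definite
Clause 3: 3 positive -> not definite
Clause 4: 1 positive -> definite
Clause 5: 1 positive -> definite
Clause 6: 1 positive -> definite
Clause 7: 1 positive -> definite
Clause 8: 1 positive -> definite
Definite clause count = 6.

6


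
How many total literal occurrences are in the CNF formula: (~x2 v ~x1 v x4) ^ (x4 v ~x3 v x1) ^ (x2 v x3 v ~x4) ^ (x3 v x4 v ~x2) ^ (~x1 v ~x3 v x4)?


Clause lengths: 3, 3, 3, 3, 3.
Sum = 3 + 3 + 3 + 3 + 3 = 15.

15


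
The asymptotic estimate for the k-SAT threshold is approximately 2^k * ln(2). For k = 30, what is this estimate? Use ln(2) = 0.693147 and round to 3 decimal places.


Using the asymptotic formula: threshold ~ 2^k * ln(2).
2^30 = 1073741824.
1073741824 * 0.693147 = 744260924.08.

744260924.08


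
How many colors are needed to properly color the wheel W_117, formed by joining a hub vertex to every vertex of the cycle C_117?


W_117 consists of the cycle C_117 together with a hub vertex adjacent to every cycle vertex.
The cycle C_117 needs 3 colors (odd cycle -> 3).
The hub is adjacent to every cycle vertex, so it must receive a new color distinct from all of them.
Chromatic number = 3 + 1 = 4.

4


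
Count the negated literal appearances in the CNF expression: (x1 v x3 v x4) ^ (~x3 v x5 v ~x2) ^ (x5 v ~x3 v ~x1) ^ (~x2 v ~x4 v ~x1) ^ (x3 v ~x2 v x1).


Scan each clause for negated literals.
Clause 1: 0 negative; Clause 2: 2 negative; Clause 3: 2 negative; Clause 4: 3 negative; Clause 5: 1 negative.
Total negative literal occurrences = 8.

8


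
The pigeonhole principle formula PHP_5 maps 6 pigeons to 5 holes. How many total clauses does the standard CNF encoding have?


The PHP encoding has two parts:
1) At-least-one-hole clauses: 6 (one per pigeon, each with 5 literals).
2) At-most-one-pigeon-per-hole clauses: 5 holes * C(6,2) = 5 * 15 = 75.
Total clauses = 6 + 75 = 81.

81


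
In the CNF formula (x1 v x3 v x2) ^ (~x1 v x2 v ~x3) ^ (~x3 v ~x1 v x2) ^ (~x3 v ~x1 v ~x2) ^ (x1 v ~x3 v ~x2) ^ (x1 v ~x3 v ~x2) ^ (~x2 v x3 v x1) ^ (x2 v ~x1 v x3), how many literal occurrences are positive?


Scan each clause for unnegated literals.
Clause 1: 3 positive; Clause 2: 1 positive; Clause 3: 1 positive; Clause 4: 0 positive; Clause 5: 1 positive; Clause 6: 1 positive; Clause 7: 2 positive; Clause 8: 2 positive.
Total positive literal occurrences = 11.

11


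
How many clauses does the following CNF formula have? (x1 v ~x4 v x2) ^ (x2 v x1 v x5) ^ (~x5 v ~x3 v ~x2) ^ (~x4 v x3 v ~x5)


Each group enclosed in parentheses joined by ^ is one clause.
Counting the conjuncts: 4 clauses.

4


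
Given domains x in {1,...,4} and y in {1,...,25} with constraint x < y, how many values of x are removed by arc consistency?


For the constraint x < y, x needs a supporting value in y's domain.
x can be at most 24 (one less than y's maximum).
Valid x values from domain: 4 out of 4.
Pruned = 4 - 4 = 0.

0


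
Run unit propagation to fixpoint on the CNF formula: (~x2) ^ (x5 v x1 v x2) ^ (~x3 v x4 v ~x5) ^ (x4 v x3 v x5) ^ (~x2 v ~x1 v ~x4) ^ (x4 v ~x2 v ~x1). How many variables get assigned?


Unit propagation repeatedly assigns the literal in any unit clause, then simplifies.
Assignments in order: x2 = F.
No further unit clauses remain.
Total variables assigned = 1.

1


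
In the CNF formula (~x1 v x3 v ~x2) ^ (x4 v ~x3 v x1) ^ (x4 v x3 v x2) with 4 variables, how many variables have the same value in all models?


Find all satisfying assignments: 10 model(s).
Check which variables have the same value in every model.
No variable is fixed across all models.
Backbone size = 0.

0


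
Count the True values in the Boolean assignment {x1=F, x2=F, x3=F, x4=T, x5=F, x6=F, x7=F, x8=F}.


The weight is the number of variables assigned True.
True variables: x4.
Weight = 1.

1


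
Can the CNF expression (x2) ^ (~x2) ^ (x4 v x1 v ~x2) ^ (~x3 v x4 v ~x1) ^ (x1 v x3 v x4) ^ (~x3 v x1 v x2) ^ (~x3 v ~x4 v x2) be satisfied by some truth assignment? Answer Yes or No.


Check all 16 possible truth assignments.
Number of satisfying assignments found: 0.
The formula is unsatisfiable.

No


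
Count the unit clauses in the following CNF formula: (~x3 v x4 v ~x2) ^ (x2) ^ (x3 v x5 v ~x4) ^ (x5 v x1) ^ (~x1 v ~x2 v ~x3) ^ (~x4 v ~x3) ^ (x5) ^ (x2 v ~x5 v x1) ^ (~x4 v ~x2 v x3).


A unit clause contains exactly one literal.
Unit clauses found: (x2), (x5).
Count = 2.

2


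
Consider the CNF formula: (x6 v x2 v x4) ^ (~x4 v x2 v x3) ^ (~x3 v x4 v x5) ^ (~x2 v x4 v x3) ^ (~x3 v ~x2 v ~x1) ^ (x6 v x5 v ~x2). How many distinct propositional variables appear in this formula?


Identify each distinct variable in the formula.
Variables found: x1, x2, x3, x4, x5, x6.
Total distinct variables = 6.

6


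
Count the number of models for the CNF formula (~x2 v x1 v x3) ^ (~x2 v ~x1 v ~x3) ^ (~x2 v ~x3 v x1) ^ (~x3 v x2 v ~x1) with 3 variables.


Enumerate all 8 truth assignments over 3 variables.
Test each against every clause.
Satisfying assignments found: 4.

4


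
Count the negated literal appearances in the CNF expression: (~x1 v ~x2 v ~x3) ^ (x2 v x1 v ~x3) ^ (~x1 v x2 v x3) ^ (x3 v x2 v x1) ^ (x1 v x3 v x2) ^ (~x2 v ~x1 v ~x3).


Scan each clause for negated literals.
Clause 1: 3 negative; Clause 2: 1 negative; Clause 3: 1 negative; Clause 4: 0 negative; Clause 5: 0 negative; Clause 6: 3 negative.
Total negative literal occurrences = 8.

8


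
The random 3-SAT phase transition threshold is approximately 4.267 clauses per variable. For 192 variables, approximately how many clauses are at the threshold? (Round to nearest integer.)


The 3-SAT phase transition occurs at approximately 4.267 clauses per variable.
m = 4.267 * 192 = 819.264.
Rounded to nearest integer: 819.

819


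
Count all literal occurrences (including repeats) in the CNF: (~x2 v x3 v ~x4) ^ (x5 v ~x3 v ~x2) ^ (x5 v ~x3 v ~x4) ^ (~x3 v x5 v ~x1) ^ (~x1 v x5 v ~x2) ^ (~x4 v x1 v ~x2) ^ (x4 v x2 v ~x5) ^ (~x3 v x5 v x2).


Clause lengths: 3, 3, 3, 3, 3, 3, 3, 3.
Sum = 3 + 3 + 3 + 3 + 3 + 3 + 3 + 3 = 24.

24


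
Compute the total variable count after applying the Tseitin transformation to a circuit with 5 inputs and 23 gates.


The Tseitin transformation introduces one auxiliary variable per gate.
Total variables = inputs + gates = 5 + 23 = 28.

28


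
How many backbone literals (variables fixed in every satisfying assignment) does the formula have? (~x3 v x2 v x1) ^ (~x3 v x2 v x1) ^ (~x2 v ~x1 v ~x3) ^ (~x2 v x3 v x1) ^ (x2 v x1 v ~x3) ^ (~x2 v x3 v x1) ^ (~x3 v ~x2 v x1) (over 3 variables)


Find all satisfying assignments: 4 model(s).
Check which variables have the same value in every model.
No variable is fixed across all models.
Backbone size = 0.

0


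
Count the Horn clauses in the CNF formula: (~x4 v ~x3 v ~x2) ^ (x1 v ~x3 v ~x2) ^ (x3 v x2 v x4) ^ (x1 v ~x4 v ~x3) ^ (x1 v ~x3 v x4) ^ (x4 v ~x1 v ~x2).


A Horn clause has at most one positive literal.
Clause 1: 0 positive lit(s) -> Horn
Clause 2: 1 positive lit(s) -> Horn
Clause 3: 3 positive lit(s) -> not Horn
Clause 4: 1 positive lit(s) -> Horn
Clause 5: 2 positive lit(s) -> not Horn
Clause 6: 1 positive lit(s) -> Horn
Total Horn clauses = 4.

4


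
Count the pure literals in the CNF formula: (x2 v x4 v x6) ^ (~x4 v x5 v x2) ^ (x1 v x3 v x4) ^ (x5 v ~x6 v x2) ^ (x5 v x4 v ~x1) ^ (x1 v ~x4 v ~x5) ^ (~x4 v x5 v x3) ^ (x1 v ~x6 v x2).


A pure literal appears in only one polarity across all clauses.
Pure literals: x2 (positive only), x3 (positive only).
Count = 2.

2


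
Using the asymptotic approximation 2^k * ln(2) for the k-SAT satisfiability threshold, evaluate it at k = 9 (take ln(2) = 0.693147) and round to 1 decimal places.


Using the asymptotic formula: threshold ~ 2^k * ln(2).
2^9 = 512.
512 * 0.693147 = 354.9.

354.9


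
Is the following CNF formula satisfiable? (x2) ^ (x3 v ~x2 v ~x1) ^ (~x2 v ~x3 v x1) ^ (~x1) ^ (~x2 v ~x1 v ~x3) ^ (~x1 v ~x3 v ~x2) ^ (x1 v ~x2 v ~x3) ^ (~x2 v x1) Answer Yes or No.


Check all 8 possible truth assignments.
Number of satisfying assignments found: 0.
The formula is unsatisfiable.

No


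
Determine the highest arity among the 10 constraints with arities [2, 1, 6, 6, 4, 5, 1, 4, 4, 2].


The arities are: 2, 1, 6, 6, 4, 5, 1, 4, 4, 2.
Scan for the maximum value.
Maximum arity = 6.

6


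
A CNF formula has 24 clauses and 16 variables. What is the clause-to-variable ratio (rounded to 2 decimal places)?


Clause-to-variable ratio = clauses / variables.
24 / 16 = 1.5.

1.5


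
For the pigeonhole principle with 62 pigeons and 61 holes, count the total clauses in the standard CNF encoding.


The PHP encoding has two parts:
1) At-least-one-hole clauses: 62 (one per pigeon, each with 61 literals).
2) At-most-one-pigeon-per-hole clauses: 61 holes * C(62,2) = 61 * 1891 = 115351.
Total clauses = 62 + 115351 = 115413.

115413


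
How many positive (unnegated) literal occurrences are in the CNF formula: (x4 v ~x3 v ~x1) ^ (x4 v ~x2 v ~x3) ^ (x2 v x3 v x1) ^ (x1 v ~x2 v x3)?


Scan each clause for unnegated literals.
Clause 1: 1 positive; Clause 2: 1 positive; Clause 3: 3 positive; Clause 4: 2 positive.
Total positive literal occurrences = 7.

7


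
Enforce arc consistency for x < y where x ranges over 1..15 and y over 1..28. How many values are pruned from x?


For the constraint x < y, x needs a supporting value in y's domain.
x can be at most 27 (one less than y's maximum).
Valid x values from domain: 15 out of 15.
Pruned = 15 - 15 = 0.

0


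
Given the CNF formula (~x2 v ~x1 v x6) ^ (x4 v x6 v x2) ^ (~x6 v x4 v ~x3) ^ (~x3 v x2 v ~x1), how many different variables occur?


Identify each distinct variable in the formula.
Variables found: x1, x2, x3, x4, x6.
Total distinct variables = 5.

5


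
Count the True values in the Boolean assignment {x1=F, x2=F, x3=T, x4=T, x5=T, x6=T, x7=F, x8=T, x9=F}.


The weight is the number of variables assigned True.
True variables: x3, x4, x5, x6, x8.
Weight = 5.

5


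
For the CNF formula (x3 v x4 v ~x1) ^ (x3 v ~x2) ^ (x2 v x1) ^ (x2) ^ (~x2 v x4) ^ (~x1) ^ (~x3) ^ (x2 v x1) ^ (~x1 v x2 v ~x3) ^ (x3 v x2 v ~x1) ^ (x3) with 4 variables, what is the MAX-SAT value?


Enumerate all 16 truth assignments.
For each, count how many of the 11 clauses are satisfied.
The formula is not fully satisfiable, so the maximum is below 11.
Maximum simultaneously satisfiable clauses = 10.

10


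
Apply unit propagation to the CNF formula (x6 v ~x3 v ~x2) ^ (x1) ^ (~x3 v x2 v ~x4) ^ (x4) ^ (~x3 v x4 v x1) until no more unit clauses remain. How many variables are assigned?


Unit propagation repeatedly assigns the literal in any unit clause, then simplifies.
Assignments in order: x1 = T, x4 = T.
No further unit clauses remain.
Total variables assigned = 2.

2


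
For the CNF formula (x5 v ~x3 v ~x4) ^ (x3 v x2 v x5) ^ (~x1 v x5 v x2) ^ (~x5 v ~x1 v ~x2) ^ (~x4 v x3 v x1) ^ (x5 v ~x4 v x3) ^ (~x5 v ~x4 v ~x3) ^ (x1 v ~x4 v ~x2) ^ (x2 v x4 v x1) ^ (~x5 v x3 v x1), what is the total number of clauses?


Each group enclosed in parentheses joined by ^ is one clause.
Counting the conjuncts: 10 clauses.

10


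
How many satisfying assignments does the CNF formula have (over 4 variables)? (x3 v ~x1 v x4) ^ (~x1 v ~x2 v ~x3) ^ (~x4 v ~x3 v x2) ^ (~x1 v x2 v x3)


Enumerate all 16 truth assignments over 4 variables.
Test each against every clause.
Satisfying assignments found: 9.

9


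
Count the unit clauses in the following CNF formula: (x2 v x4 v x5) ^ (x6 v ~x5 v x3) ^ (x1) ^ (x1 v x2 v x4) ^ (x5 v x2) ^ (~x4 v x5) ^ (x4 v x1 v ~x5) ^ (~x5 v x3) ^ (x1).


A unit clause contains exactly one literal.
Unit clauses found: (x1), (x1).
Count = 2.

2


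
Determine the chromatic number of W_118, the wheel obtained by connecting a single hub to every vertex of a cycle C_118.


W_118 consists of the cycle C_118 together with a hub vertex adjacent to every cycle vertex.
The cycle C_118 needs 2 colors (even cycle -> 2).
The hub is adjacent to every cycle vertex, so it must receive a new color distinct from all of them.
Chromatic number = 2 + 1 = 3.

3


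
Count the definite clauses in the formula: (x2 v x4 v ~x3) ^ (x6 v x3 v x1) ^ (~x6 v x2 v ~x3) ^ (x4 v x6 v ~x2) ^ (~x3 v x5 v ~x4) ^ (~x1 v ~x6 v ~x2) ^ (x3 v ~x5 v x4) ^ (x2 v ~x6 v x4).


A definite clause has exactly one positive literal.
Clause 1: 2 positive -> not definite
Clause 2: 3 positive -> not definite
Clause 3: 1 positive -> definite
Clause 4: 2 positive -> not definite
Clause 5: 1 positive -> definite
Clause 6: 0 positive -> not definite
Clause 7: 2 positive -> not definite
Clause 8: 2 positive -> not definite
Definite clause count = 2.

2


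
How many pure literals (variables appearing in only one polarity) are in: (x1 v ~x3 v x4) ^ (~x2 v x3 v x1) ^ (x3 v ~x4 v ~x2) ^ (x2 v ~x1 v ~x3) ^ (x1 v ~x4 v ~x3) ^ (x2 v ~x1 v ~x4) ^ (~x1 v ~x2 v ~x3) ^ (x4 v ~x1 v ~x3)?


A pure literal appears in only one polarity across all clauses.
No pure literals found.
Count = 0.

0


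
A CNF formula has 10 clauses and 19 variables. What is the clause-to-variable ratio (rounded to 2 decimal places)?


Clause-to-variable ratio = clauses / variables.
10 / 19 = 0.53.

0.53


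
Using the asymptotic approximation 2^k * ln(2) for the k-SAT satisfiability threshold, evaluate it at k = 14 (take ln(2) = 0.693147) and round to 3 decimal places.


Using the asymptotic formula: threshold ~ 2^k * ln(2).
2^14 = 16384.
16384 * 0.693147 = 11356.52.

11356.52


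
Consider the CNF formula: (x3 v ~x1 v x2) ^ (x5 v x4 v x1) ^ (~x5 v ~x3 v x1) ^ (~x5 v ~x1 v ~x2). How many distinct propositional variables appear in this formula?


Identify each distinct variable in the formula.
Variables found: x1, x2, x3, x4, x5.
Total distinct variables = 5.

5


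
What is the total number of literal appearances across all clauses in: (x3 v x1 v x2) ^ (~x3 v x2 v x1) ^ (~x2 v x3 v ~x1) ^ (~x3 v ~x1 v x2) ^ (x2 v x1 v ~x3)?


Clause lengths: 3, 3, 3, 3, 3.
Sum = 3 + 3 + 3 + 3 + 3 = 15.

15


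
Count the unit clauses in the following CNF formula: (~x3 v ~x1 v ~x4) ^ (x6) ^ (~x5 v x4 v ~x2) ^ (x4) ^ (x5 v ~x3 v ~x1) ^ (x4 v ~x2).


A unit clause contains exactly one literal.
Unit clauses found: (x6), (x4).
Count = 2.

2


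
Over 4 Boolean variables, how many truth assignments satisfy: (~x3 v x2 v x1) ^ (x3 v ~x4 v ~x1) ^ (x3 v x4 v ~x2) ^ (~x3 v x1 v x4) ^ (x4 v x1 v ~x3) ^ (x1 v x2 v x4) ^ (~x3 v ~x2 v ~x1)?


Enumerate all 16 truth assignments over 4 variables.
Test each against every clause.
Satisfying assignments found: 6.

6


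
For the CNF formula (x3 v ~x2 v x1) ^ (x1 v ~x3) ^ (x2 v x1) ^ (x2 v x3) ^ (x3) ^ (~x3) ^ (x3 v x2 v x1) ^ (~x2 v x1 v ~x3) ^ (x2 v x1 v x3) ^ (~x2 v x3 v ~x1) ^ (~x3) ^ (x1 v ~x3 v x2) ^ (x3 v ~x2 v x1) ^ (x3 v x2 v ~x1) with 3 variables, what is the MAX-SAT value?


Enumerate all 8 truth assignments.
For each, count how many of the 14 clauses are satisfied.
The formula is not fully satisfiable, so the maximum is below 14.
Maximum simultaneously satisfiable clauses = 12.

12


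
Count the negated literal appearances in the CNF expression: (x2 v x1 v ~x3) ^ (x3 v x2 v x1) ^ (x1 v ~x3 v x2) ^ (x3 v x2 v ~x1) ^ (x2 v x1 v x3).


Scan each clause for negated literals.
Clause 1: 1 negative; Clause 2: 0 negative; Clause 3: 1 negative; Clause 4: 1 negative; Clause 5: 0 negative.
Total negative literal occurrences = 3.

3


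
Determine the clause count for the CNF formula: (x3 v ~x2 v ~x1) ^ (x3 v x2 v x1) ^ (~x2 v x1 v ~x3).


Each group enclosed in parentheses joined by ^ is one clause.
Counting the conjuncts: 3 clauses.

3


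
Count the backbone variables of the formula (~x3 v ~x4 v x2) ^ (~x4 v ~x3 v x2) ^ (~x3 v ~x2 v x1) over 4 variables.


Find all satisfying assignments: 12 model(s).
Check which variables have the same value in every model.
No variable is fixed across all models.
Backbone size = 0.

0


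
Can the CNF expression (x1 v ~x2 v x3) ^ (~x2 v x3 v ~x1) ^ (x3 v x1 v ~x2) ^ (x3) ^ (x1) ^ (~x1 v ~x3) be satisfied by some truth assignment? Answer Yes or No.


Check all 8 possible truth assignments.
Number of satisfying assignments found: 0.
The formula is unsatisfiable.

No


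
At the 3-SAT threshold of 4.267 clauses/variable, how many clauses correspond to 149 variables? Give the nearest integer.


The 3-SAT phase transition occurs at approximately 4.267 clauses per variable.
m = 4.267 * 149 = 635.783.
Rounded to nearest integer: 636.

636


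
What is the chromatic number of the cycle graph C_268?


A cycle on an even number of vertices is bipartite: alternate two colors around the cycle.
Since 268 is even, two colors suffice, and at least two are needed because the graph has edges.
Chromatic number = 2.

2


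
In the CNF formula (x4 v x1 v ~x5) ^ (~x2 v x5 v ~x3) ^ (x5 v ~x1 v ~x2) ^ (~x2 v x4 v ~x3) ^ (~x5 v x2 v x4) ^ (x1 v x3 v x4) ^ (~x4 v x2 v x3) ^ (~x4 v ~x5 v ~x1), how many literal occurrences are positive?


Scan each clause for unnegated literals.
Clause 1: 2 positive; Clause 2: 1 positive; Clause 3: 1 positive; Clause 4: 1 positive; Clause 5: 2 positive; Clause 6: 3 positive; Clause 7: 2 positive; Clause 8: 0 positive.
Total positive literal occurrences = 12.

12


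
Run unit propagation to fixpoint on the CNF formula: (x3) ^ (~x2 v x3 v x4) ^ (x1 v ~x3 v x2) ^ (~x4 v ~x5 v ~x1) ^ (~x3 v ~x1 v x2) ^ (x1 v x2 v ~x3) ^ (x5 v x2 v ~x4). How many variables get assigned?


Unit propagation repeatedly assigns the literal in any unit clause, then simplifies.
Assignments in order: x3 = T.
No further unit clauses remain.
Total variables assigned = 1.

1


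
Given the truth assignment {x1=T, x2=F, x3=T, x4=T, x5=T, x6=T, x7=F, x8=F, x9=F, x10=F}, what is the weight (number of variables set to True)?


The weight is the number of variables assigned True.
True variables: x1, x3, x4, x5, x6.
Weight = 5.

5


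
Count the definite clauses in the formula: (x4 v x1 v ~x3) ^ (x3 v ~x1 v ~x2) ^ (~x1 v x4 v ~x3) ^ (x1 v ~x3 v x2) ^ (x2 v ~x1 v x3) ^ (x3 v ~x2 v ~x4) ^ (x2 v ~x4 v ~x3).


A definite clause has exactly one positive literal.
Clause 1: 2 positive -> not definite
Clause 2: 1 positive -> definite
Clause 3: 1 positive -> definite
Clause 4: 2 positive -> not definite
Clause 5: 2 positive -> not definite
Clause 6: 1 positive -> definite
Clause 7: 1 positive -> definite
Definite clause count = 4.

4


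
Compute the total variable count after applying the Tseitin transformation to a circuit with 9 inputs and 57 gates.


The Tseitin transformation introduces one auxiliary variable per gate.
Total variables = inputs + gates = 9 + 57 = 66.

66


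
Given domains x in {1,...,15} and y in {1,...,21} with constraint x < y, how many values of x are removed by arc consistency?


For the constraint x < y, x needs a supporting value in y's domain.
x can be at most 20 (one less than y's maximum).
Valid x values from domain: 15 out of 15.
Pruned = 15 - 15 = 0.

0


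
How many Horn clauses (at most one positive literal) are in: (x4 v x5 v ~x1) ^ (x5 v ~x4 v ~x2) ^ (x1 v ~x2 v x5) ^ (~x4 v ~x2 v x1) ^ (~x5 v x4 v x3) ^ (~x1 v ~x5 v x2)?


A Horn clause has at most one positive literal.
Clause 1: 2 positive lit(s) -> not Horn
Clause 2: 1 positive lit(s) -> Horn
Clause 3: 2 positive lit(s) -> not Horn
Clause 4: 1 positive lit(s) -> Horn
Clause 5: 2 positive lit(s) -> not Horn
Clause 6: 1 positive lit(s) -> Horn
Total Horn clauses = 3.

3


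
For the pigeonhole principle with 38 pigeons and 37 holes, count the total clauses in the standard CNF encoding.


The PHP encoding has two parts:
1) At-least-one-hole clauses: 38 (one per pigeon, each with 37 literals).
2) At-most-one-pigeon-per-hole clauses: 37 holes * C(38,2) = 37 * 703 = 26011.
Total clauses = 38 + 26011 = 26049.

26049


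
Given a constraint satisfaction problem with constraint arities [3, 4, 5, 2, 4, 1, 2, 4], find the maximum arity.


The arities are: 3, 4, 5, 2, 4, 1, 2, 4.
Scan for the maximum value.
Maximum arity = 5.

5


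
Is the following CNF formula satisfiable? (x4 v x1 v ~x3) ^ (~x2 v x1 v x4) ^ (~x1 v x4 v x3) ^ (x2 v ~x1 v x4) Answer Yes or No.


Check all 16 possible truth assignments.
Number of satisfying assignments found: 10.
The formula is satisfiable.

Yes


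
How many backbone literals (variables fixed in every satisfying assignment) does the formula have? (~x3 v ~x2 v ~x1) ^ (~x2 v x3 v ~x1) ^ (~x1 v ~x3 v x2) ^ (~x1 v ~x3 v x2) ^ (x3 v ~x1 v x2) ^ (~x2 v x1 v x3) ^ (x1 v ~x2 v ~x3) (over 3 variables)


Find all satisfying assignments: 2 model(s).
Check which variables have the same value in every model.
Fixed variables: x1=F, x2=F.
Backbone size = 2.

2


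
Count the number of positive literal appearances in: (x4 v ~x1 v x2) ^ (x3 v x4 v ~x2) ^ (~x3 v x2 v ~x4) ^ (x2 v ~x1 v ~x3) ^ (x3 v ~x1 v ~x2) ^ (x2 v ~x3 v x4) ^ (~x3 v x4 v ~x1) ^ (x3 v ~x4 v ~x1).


Scan each clause for unnegated literals.
Clause 1: 2 positive; Clause 2: 2 positive; Clause 3: 1 positive; Clause 4: 1 positive; Clause 5: 1 positive; Clause 6: 2 positive; Clause 7: 1 positive; Clause 8: 1 positive.
Total positive literal occurrences = 11.

11


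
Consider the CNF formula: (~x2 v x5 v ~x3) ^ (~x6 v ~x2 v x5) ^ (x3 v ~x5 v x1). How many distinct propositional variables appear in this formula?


Identify each distinct variable in the formula.
Variables found: x1, x2, x3, x5, x6.
Total distinct variables = 5.

5


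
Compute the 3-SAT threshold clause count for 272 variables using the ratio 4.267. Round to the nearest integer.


The 3-SAT phase transition occurs at approximately 4.267 clauses per variable.
m = 4.267 * 272 = 1160.624.
Rounded to nearest integer: 1161.

1161


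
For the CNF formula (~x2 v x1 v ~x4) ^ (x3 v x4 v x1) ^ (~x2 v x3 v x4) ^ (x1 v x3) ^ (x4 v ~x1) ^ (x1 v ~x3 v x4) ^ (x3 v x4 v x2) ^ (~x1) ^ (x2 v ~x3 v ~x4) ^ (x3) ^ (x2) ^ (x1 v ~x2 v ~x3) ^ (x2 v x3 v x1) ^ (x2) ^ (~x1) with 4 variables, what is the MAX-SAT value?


Enumerate all 16 truth assignments.
For each, count how many of the 15 clauses are satisfied.
The formula is not fully satisfiable, so the maximum is below 15.
Maximum simultaneously satisfiable clauses = 13.

13
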